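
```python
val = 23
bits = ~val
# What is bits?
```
Trace:
  val=23
  val=23, bits=-24

Final answer: -24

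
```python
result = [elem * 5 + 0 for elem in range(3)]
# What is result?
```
Trace:
  elem=0
  elem=1
  elem=2
  result=[0, 5, 10]

Final answer: [0, 5, 10]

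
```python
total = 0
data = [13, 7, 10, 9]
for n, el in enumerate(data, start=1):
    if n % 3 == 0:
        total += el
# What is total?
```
Trace:
  total=0
  total=0, n=1, el=13
  total=0, n=2, el=7
  total=10, n=3, el=10
  total=10, n=4, el=9

Final answer: 10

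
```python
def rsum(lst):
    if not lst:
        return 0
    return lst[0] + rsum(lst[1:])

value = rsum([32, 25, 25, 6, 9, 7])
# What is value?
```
Call trace:
rsum(lst=[32, 25, 25, 6, 9, 7])
  rsum(lst=[25, 25, 6, 9, 7])
    rsum(lst=[25, 6, 9, 7])
      rsum(lst=[6, 9, 7])
        rsum(lst=[9, 7])
          rsum(lst=[7])
            rsum(lst=[])
            -> return 0
          -> return 7
        -> return 16
      -> return 22
    -> return 47
  -> return 72
-> return 104

Final answer: 104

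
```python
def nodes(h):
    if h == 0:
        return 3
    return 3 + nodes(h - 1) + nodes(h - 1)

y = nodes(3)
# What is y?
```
Call trace (a repeated sub-call is expanded the first time; later identical calls just restate its return value):
nodes(h=3)
  nodes(h=2)
    nodes(h=1)
      nodes(h=0)
      -> return 3
      nodes(h=0)
      -> return 3
    -> return 9
    nodes(h=1) -> return 9  (same call as traced above)
  -> return 21
  nodes(h=2) -> return 21  (same call as traced above)
-> return 45

Final answer: 45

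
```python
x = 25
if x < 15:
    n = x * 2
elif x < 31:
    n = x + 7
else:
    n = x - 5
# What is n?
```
Trace:
  x=25
  x=25, n=32

Final answer: 32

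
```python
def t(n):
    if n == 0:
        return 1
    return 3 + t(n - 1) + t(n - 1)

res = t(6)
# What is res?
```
Call trace (a repeated sub-call is expanded the first time; later identical calls just restate its return value):
t(n=6)
  t(n=5)
    t(n=4)
      t(n=3)
        t(n=2)
          t(n=1)
            t(n=0)
            -> return 1
            t(n=0)
            -> return 1
          -> return 5
          t(n=1) -> return 5  (same call as traced above)
        -> return 13
        t(n=2) -> return 13  (same call as traced above)
      -> return 29
      t(n=3) -> return 29  (same call as traced above)
    -> return 61
    t(n=4) -> return 61  (same call as traced above)
  -> return 125
  t(n=5) -> return 125  (same call as traced above)
-> return 253

Final answer: 253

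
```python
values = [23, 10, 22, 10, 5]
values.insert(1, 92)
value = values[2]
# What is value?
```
Trace:
  values=[23, 10, 22, 10, 5]
  values=[23, 92, 10, 22, 10, 5]
  values=[23, 92, 10, 22, 10, 5], value=10

Final answer: 10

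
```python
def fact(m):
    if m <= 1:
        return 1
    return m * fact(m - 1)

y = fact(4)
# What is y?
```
Call trace:
fact(m=4)
  fact(m=3)
    fact(m=2)
      fact(m=1)
      -> return 1
    -> return 2
  -> return 6
-> return 24

Final answer: 24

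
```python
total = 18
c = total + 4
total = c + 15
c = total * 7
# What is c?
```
Trace:
  total=18
  total=18, c=22
  total=37, c=22
  total=37, c=259

Final answer: 259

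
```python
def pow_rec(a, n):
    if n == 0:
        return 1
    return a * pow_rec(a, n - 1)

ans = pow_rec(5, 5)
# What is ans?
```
Call trace:
pow_rec(a=5, n=5)
  pow_rec(a=5, n=4)
    pow_rec(a=5, n=3)
      pow_rec(a=5, n=2)
        pow_rec(a=5, n=1)
          pow_rec(a=5, n=0)
          -> return 1
        -> return 5
      -> return 25
    -> return 125
  -> return 625
-> return 3125

Final answer: 3125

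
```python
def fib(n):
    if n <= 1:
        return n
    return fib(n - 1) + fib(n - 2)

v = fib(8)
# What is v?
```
Call trace (a repeated sub-call is expanded the first time; later identical calls just restate its return value):
fib(n=8)
  fib(n=7)
    fib(n=6)
      fib(n=5)
        fib(n=4)
          fib(n=3)
            fib(n=2)
              fib(n=1)
              -> return 1
              fib(n=0)
              -> return 0
            -> return 1
            fib(n=1)
            -> return 1
          -> return 2
          fib(n=2) -> return 1  (same call as traced above)
        -> return 3
        fib(n=3) -> return 2  (same call as traced above)
      -> return 5
      fib(n=4) -> return 3  (same call as traced above)
    -> return 8
    fib(n=5) -> return 5  (same call as traced above)
  -> return 13
  fib(n=6) -> return 8  (same call as traced above)
-> return 21

Final answer: 21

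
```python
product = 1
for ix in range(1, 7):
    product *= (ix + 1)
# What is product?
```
Trace:
  product=1
  product=2, ix=1
  product=6, ix=2
  product=24, ix=3
  product=120, ix=4
  product=720, ix=5
  product=5040, ix=6

Final answer: 5040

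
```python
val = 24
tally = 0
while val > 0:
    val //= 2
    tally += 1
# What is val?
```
Trace:
  val=24
  val=24, tally=0
  val=12, tally=1
  val=6, tally=2
  val=3, tally=3
  val=1, tally=4
  val=0, tally=5

Final answer: 0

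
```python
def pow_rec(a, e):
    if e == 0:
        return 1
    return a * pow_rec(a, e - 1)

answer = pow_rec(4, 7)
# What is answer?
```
Call trace:
pow_rec(a=4, e=7)
  pow_rec(a=4, e=6)
    pow_rec(a=4, e=5)
      pow_rec(a=4, e=4)
        pow_rec(a=4, e=3)
          pow_rec(a=4, e=2)
            pow_rec(a=4, e=1)
              pow_rec(a=4, e=0)
              -> return 1
            -> return 4
          -> return 16
        -> return 64
      -> return 256
    -> return 1024
  -> return 4096
-> return 16384

Final answer: 16384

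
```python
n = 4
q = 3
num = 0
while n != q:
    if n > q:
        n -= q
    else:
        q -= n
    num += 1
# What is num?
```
Trace:
  n=4
  n=4, q=3
  n=4, q=3, num=0
  n=1, q=3, num=1
  n=1, q=2, num=2
  n=1, q=1, num=3

Final answer: 3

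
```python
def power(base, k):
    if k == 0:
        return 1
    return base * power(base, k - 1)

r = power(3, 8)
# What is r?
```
Call trace:
power(base=3, k=8)
  power(base=3, k=7)
    power(base=3, k=6)
      power(base=3, k=5)
        power(base=3, k=4)
          power(base=3, k=3)
            power(base=3, k=2)
              power(base=3, k=1)
                power(base=3, k=0)
                -> return 1
              -> return 3
            -> return 9
          -> return 27
        -> return 81
      -> return 243
    -> return 729
  -> return 2187
-> return 6561

Final answer: 6561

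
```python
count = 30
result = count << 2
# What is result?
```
Trace:
  count=30
  count=30, result=120

Final answer: 120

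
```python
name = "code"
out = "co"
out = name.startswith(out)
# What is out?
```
Trace:
  name='code'
  name='code', out='co'
  name='code', out=True

Final answer: True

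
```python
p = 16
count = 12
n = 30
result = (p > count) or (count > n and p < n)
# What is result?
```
Trace:
  p=16
  p=16, count=12
  p=16, count=12, n=30
  p=16, count=12, n=30, result=True

Final answer: True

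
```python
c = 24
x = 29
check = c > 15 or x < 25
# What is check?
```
Trace:
  c=24
  c=24, x=29
  c=24, x=29, check=True

Final answer: True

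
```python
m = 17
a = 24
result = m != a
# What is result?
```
Trace:
  m=17
  m=17, a=24
  m=17, a=24, result=True

Final answer: True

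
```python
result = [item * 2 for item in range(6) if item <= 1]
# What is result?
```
Trace:
  item=0
  item=1
  item=2
  item=3
  item=4
  item=5
  result=[0, 2]

Final answer: [0, 2]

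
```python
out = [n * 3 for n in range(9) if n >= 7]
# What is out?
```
Trace:
  n=0
  n=1
  n=2
  n=3
  n=4
  n=5
  n=6
  n=7
  n=8
  out=[21, 24]

Final answer: [21, 24]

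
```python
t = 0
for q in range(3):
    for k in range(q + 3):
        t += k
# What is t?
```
Trace:
  t=0
  t=0, q=0, k=0
  t=1, q=0, k=1
  t=3, q=0, k=2
  t=3, q=1, k=0
  t=4, q=1, k=1
  t=6, q=1, k=2
  t=9, q=1, k=3
  t=9, q=2, k=0
  t=10, q=2, k=1
  t=12, q=2, k=2
  t=15, q=2, k=3
  t=19, q=2, k=4

Final answer: 19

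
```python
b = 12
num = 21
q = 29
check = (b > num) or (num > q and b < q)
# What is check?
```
Trace:
  b=12
  b=12, num=21
  b=12, num=21, q=29
  b=12, num=21, q=29, check=False

Final answer: False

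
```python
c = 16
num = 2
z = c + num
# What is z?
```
Trace:
  c=16
  c=16, num=2
  c=16, num=2, z=18

Final answer: 18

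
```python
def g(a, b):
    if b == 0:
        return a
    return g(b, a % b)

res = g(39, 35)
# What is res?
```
Call trace:
g(a=39, b=35)
  g(a=35, b=4)
    g(a=4, b=3)
      g(a=3, b=1)
        g(a=1, b=0)
        -> return 1
      -> return 1
    -> return 1
  -> return 1
-> return 1

Final answer: 1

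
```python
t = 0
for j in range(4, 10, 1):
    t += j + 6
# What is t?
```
Trace:
  t=0
  t=10, j=4
  t=21, j=5
  t=33, j=6
  t=46, j=7
  t=60, j=8
  t=75, j=9

Final answer: 75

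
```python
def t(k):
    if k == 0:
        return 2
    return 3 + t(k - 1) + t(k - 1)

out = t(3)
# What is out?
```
Call trace (a repeated sub-call is expanded the first time; later identical calls just restate its return value):
t(k=3)
  t(k=2)
    t(k=1)
      t(k=0)
      -> return 2
      t(k=0)
      -> return 2
    -> return 7
    t(k=1) -> return 7  (same call as traced above)
  -> return 17
  t(k=2) -> return 17  (same call as traced above)
-> return 37

Final answer: 37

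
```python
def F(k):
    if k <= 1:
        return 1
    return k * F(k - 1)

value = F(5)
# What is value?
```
Call trace:
F(k=5)
  F(k=4)
    F(k=3)
      F(k=2)
        F(k=1)
        -> return 1
      -> return 2
    -> return 6
  -> return 24
-> return 120

Final answer: 120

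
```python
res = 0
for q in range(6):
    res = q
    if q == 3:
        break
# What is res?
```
Trace:
  res=0
  res=0, q=0
  res=1, q=1
  res=2, q=2
  res=3, q=3

Final answer: 3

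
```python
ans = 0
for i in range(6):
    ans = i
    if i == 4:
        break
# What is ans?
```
Trace:
  ans=0
  ans=0, i=0
  ans=1, i=1
  ans=2, i=2
  ans=3, i=3
  ans=4, i=4

Final answer: 4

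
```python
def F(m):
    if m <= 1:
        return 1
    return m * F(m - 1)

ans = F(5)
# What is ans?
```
Call trace:
F(m=5)
  F(m=4)
    F(m=3)
      F(m=2)
        F(m=1)
        -> return 1
      -> return 2
    -> return 6
  -> return 24
-> return 120

Final answer: 120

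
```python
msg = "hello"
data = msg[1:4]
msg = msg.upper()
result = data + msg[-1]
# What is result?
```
Trace:
  msg='hello'
  msg='hello', data='ell'
  msg='HELLO', data='ell'
  msg='HELLO', data='ell', result='ellO'

Final answer: 'ellO'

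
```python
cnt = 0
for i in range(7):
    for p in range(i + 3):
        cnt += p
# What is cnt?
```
Trace:
  cnt=0
  cnt=0, i=0, p=0
  cnt=1, i=0, p=1
  cnt=3, i=0, p=2
  cnt=3, i=1, p=0
  cnt=4, i=1, p=1
  cnt=6, i=1, p=2
  cnt=9, i=1, p=3
  cnt=9, i=2, p=0
  cnt=10, i=2, p=1
  cnt=12, i=2, p=2
  cnt=15, i=2, p=3
  cnt=19, i=2, p=4
  cnt=19, i=3, p=0
  cnt=20, i=3, p=1
  cnt=22, i=3, p=2
  cnt=25, i=3, p=3
  cnt=29, i=3, p=4
  cnt=34, i=3, p=5
  cnt=34, i=4, p=0
  cnt=35, i=4, p=1
  cnt=37, i=4, p=2
  cnt=40, i=4, p=3
  cnt=44, i=4, p=4
  cnt=49, i=4, p=5
  cnt=55, i=4, p=6
  cnt=55, i=5, p=0
  cnt=56, i=5, p=1
  cnt=58, i=5, p=2
  cnt=61, i=5, p=3
  cnt=65, i=5, p=4
  cnt=70, i=5, p=5
  cnt=76, i=5, p=6
  cnt=83, i=5, p=7
  cnt=83, i=6, p=0
  cnt=84, i=6, p=1
  cnt=86, i=6, p=2
  cnt=89, i=6, p=3
  cnt=93, i=6, p=4
  cnt=98, i=6, p=5
  cnt=104, i=6, p=6
  cnt=111, i=6, p=7
  cnt=119, i=6, p=8

Final answer: 119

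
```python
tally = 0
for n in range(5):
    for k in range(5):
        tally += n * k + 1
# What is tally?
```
Trace:
  tally=0
  tally=1, n=0, k=0
  tally=2, n=0, k=1
  tally=3, n=0, k=2
  tally=4, n=0, k=3
  tally=5, n=0, k=4
  tally=6, n=1, k=0
  tally=8, n=1, k=1
  tally=11, n=1, k=2
  tally=15, n=1, k=3
  tally=20, n=1, k=4
  tally=21, n=2, k=0
  tally=24, n=2, k=1
  tally=29, n=2, k=2
  tally=36, n=2, k=3
  tally=45, n=2, k=4
  tally=46, n=3, k=0
  tally=50, n=3, k=1
  tally=57, n=3, k=2
  tally=67, n=3, k=3
  tally=80, n=3, k=4
  tally=81, n=4, k=0
  tally=86, n=4, k=1
  tally=95, n=4, k=2
  tally=108, n=4, k=3
  tally=125, n=4, k=4

Final answer: 125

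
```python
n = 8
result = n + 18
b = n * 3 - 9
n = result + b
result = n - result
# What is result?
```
Trace:
  n=8
  n=8, result=26
  n=8, result=26, b=15
  n=41, result=26, b=15
  n=41, result=15, b=15

Final answer: 15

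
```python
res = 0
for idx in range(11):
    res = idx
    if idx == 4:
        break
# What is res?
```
Trace:
  res=0
  res=0, idx=0
  res=1, idx=1
  res=2, idx=2
  res=3, idx=3
  res=4, idx=4

Final answer: 4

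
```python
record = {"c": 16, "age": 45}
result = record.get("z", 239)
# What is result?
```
Trace:
  record={'c': 16, 'age': 45}
  record={'c': 16, 'age': 45}, result=239

Final answer: 239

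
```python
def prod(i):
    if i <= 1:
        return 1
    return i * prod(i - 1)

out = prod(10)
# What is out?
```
Call trace:
prod(i=10)
  prod(i=9)
    prod(i=8)
      prod(i=7)
        prod(i=6)
          prod(i=5)
            prod(i=4)
              prod(i=3)
                prod(i=2)
                  prod(i=1)
                  -> return 1
                -> return 2
              -> return 6
            -> return 24
          -> return 120
        -> return 720
      -> return 5040
    -> return 40320
  -> return 362880
-> return 3628800

Final answer: 3628800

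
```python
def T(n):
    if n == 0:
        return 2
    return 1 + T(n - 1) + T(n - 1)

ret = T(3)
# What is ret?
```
Call trace (a repeated sub-call is expanded the first time; later identical calls just restate its return value):
T(n=3)
  T(n=2)
    T(n=1)
      T(n=0)
      -> return 2
      T(n=0)
      -> return 2
    -> return 5
    T(n=1) -> return 5  (same call as traced above)
  -> return 11
  T(n=2) -> return 11  (same call as traced above)
-> return 23

Final answer: 23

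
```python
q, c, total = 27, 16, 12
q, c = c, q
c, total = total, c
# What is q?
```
Trace:
  q=27, c=16, total=12
  q=16, c=27, total=12
  q=16, c=12, total=27

Final answer: 16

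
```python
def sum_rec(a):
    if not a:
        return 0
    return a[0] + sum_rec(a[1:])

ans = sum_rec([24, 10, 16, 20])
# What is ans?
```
Call trace:
sum_rec(a=[24, 10, 16, 20])
  sum_rec(a=[10, 16, 20])
    sum_rec(a=[16, 20])
      sum_rec(a=[20])
        sum_rec(a=[])
        -> return 0
      -> return 20
    -> return 36
  -> return 46
-> return 70

Final answer: 70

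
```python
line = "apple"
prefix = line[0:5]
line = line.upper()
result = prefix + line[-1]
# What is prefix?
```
Trace:
  line='apple'
  line='apple', prefix='apple'
  line='APPLE', prefix='apple'
  line='APPLE', prefix='apple', result='appleE'

Final answer: 'apple'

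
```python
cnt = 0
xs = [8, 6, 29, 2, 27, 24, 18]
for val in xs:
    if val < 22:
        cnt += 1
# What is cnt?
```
Trace:
  cnt=0
  cnt=1, val=8
  cnt=2, val=6
  cnt=2, val=29
  cnt=3, val=2
  cnt=3, val=27
  cnt=3, val=24
  cnt=4, val=18

Final answer: 4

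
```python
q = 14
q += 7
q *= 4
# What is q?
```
Trace:
  q=14
  q=21
  q=84

Final answer: 84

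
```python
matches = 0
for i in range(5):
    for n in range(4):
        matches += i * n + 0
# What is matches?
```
Trace:
  matches=0
  matches=0, i=0, n=0
  matches=0, i=0, n=1
  matches=0, i=0, n=2
  matches=0, i=0, n=3
  matches=0, i=1, n=0
  matches=1, i=1, n=1
  matches=3, i=1, n=2
  matches=6, i=1, n=3
  matches=6, i=2, n=0
  matches=8, i=2, n=1
  matches=12, i=2, n=2
  matches=18, i=2, n=3
  matches=18, i=3, n=0
  matches=21, i=3, n=1
  matches=27, i=3, n=2
  matches=36, i=3, n=3
  matches=36, i=4, n=0
  matches=40, i=4, n=1
  matches=48, i=4, n=2
  matches=60, i=4, n=3

Final answer: 60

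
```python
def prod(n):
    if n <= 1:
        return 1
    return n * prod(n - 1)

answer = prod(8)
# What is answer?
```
Call trace:
prod(n=8)
  prod(n=7)
    prod(n=6)
      prod(n=5)
        prod(n=4)
          prod(n=3)
            prod(n=2)
              prod(n=1)
              -> return 1
            -> return 2
          -> return 6
        -> return 24
      -> return 120
    -> return 720
  -> return 5040
-> return 40320

Final answer: 40320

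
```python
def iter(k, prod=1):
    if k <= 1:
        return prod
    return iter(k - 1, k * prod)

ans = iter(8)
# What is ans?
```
Call trace:
iter(k=8, prod=1)
  iter(k=7, prod=8)
    iter(k=6, prod=56)
      iter(k=5, prod=336)
        iter(k=4, prod=1680)
          iter(k=3, prod=6720)
            iter(k=2, prod=20160)
              iter(k=1, prod=40320)
              -> return 40320
            -> return 40320
          -> return 40320
        -> return 40320
      -> return 40320
    -> return 40320
  -> return 40320
-> return 40320

Final answer: 40320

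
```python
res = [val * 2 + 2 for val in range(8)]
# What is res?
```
Trace:
  val=0
  val=1
  val=2
  val=3
  val=4
  val=5
  val=6
  val=7
  res=[2, 4, 6, 8, 10, 12, 14, 16]

Final answer: [2, 4, 6, 8, 10, 12, 14, 16]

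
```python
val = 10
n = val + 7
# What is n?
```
Trace:
  val=10
  val=10, n=17

Final answer: 17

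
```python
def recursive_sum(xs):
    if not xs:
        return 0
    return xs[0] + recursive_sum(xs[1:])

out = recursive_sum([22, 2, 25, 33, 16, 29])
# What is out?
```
Call trace:
recursive_sum(xs=[22, 2, 25, 33, 16, 29])
  recursive_sum(xs=[2, 25, 33, 16, 29])
    recursive_sum(xs=[25, 33, 16, 29])
      recursive_sum(xs=[33, 16, 29])
        recursive_sum(xs=[16, 29])
          recursive_sum(xs=[29])
            recursive_sum(xs=[])
            -> return 0
          -> return 29
        -> return 45
      -> return 78
    -> return 103
  -> return 105
-> return 127

Final answer: 127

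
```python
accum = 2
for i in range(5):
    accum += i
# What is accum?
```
Trace:
  accum=2
  accum=2, i=0
  accum=3, i=1
  accum=5, i=2
  accum=8, i=3
  accum=12, i=4

Final answer: 12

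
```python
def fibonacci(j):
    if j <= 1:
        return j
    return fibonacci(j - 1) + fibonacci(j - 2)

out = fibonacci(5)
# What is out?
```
Call trace (a repeated sub-call is expanded the first time; later identical calls just restate its return value):
fibonacci(j=5)
  fibonacci(j=4)
    fibonacci(j=3)
      fibonacci(j=2)
        fibonacci(j=1)
        -> return 1
        fibonacci(j=0)
        -> return 0
      -> return 1
      fibonacci(j=1)
      -> return 1
    -> return 2
    fibonacci(j=2) -> return 1  (same call as traced above)
  -> return 3
  fibonacci(j=3) -> return 2  (same call as traced above)
-> return 5

Final answer: 5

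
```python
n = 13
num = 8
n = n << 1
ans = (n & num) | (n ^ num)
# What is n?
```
Trace:
  n=13
  n=13, num=8
  n=26, num=8
  n=26, num=8, ans=26

Final answer: 26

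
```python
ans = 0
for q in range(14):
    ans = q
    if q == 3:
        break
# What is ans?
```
Trace:
  ans=0
  ans=0, q=0
  ans=1, q=1
  ans=2, q=2
  ans=3, q=3

Final answer: 3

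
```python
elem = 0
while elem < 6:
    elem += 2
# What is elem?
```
Trace:
  elem=0
  elem=2
  elem=4
  elem=6

Final answer: 6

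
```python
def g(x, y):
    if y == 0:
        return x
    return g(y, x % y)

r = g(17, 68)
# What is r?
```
Call trace:
g(x=17, y=68)
  g(x=68, y=17)
    g(x=17, y=0)
    -> return 17
  -> return 17
-> return 17

Final answer: 17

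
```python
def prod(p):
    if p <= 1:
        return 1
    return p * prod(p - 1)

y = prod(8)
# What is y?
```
Call trace:
prod(p=8)
  prod(p=7)
    prod(p=6)
      prod(p=5)
        prod(p=4)
          prod(p=3)
            prod(p=2)
              prod(p=1)
              -> return 1
            -> return 2
          -> return 6
        -> return 24
      -> return 120
    -> return 720
  -> return 5040
-> return 40320

Final answer: 40320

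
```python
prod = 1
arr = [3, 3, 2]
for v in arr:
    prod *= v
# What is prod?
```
Trace:
  prod=1
  prod=3, v=3
  prod=9, v=3
  prod=18, v=2

Final answer: 18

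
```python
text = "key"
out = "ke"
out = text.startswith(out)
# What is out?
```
Trace:
  text='key'
  text='key', out='ke'
  text='key', out=True

Final answer: True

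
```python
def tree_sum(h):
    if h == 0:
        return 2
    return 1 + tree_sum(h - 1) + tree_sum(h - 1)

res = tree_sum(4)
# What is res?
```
Call trace (a repeated sub-call is expanded the first time; later identical calls just restate its return value):
tree_sum(h=4)
  tree_sum(h=3)
    tree_sum(h=2)
      tree_sum(h=1)
        tree_sum(h=0)
        -> return 2
        tree_sum(h=0)
        -> return 2
      -> return 5
      tree_sum(h=1) -> return 5  (same call as traced above)
    -> return 11
    tree_sum(h=2) -> return 11  (same call as traced above)
  -> return 23
  tree_sum(h=3) -> return 23  (same call as traced above)
-> return 47

Final answer: 47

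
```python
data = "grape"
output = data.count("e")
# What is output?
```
Trace:
  data='grape'
  data='grape', output=1

Final answer: 1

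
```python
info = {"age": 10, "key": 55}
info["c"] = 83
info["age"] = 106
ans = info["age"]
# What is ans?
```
Trace:
  info={'age': 10, 'key': 55}
  info={'age': 10, 'key': 55, 'c': 83}
  info={'age': 106, 'key': 55, 'c': 83}
  info={'age': 106, 'key': 55, 'c': 83}, ans=106

Final answer: 106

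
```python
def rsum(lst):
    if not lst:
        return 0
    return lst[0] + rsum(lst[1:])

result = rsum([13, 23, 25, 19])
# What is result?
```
Call trace:
rsum(lst=[13, 23, 25, 19])
  rsum(lst=[23, 25, 19])
    rsum(lst=[25, 19])
      rsum(lst=[19])
        rsum(lst=[])
        -> return 0
      -> return 19
    -> return 44
  -> return 67
-> return 80

Final answer: 80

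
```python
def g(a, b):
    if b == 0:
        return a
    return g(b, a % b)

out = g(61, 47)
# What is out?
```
Call trace:
g(a=61, b=47)
  g(a=47, b=14)
    g(a=14, b=5)
      g(a=5, b=4)
        g(a=4, b=1)
          g(a=1, b=0)
          -> return 1
        -> return 1
      -> return 1
    -> return 1
  -> return 1
-> return 1

Final answer: 1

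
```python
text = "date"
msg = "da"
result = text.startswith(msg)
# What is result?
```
Trace:
  text='date'
  text='date', msg='da'
  text='date', msg='da', result=True

Final answer: True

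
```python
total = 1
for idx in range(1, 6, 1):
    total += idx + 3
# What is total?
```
Trace:
  total=1
  total=5, idx=1
  total=10, idx=2
  total=16, idx=3
  total=23, idx=4
  total=31, idx=5

Final answer: 31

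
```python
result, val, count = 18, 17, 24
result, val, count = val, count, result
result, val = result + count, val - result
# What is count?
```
Trace:
  result=18, val=17, count=24
  result=17, val=24, count=18
  result=35, val=7, count=18

Final answer: 18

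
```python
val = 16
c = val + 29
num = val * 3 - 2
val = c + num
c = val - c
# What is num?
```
Trace:
  val=16
  val=16, c=45
  val=16, c=45, num=46
  val=91, c=45, num=46
  val=91, c=46, num=46

Final answer: 46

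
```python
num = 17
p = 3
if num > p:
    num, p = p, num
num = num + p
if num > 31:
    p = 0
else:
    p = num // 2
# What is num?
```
Trace:
  num=17
  num=17, p=3
  num=3, p=17
  num=20, p=17
  num=20, p=10

Final answer: 20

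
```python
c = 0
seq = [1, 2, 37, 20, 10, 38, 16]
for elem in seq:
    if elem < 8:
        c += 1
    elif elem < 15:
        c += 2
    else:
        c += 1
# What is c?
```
Trace:
  c=0
  c=1, elem=1
  c=2, elem=2
  c=3, elem=37
  c=4, elem=20
  c=6, elem=10
  c=7, elem=38
  c=8, elem=16

Final answer: 8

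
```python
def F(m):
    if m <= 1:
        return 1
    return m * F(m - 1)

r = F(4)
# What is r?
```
Call trace:
F(m=4)
  F(m=3)
    F(m=2)
      F(m=1)
      -> return 1
    -> return 2
  -> return 6
-> return 24

Final answer: 24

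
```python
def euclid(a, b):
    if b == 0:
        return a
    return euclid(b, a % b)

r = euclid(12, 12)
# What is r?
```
Call trace:
euclid(a=12, b=12)
  euclid(a=12, b=0)
  -> return 12
-> return 12

Final answer: 12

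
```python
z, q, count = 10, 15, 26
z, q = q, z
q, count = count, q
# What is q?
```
Trace:
  z=10, q=15, count=26
  z=15, q=10, count=26
  z=15, q=26, count=10

Final answer: 26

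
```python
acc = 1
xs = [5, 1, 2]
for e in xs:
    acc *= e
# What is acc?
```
Trace:
  acc=1
  acc=5, e=5
  acc=5, e=1
  acc=10, e=2

Final answer: 10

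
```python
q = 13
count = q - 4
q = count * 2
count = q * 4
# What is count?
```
Trace:
  q=13
  q=13, count=9
  q=18, count=9
  q=18, count=72

Final answer: 72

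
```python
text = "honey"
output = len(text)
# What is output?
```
Trace:
  text='honey'
  text='honey', output=5

Final answer: 5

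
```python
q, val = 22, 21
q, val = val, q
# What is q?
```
Trace:
  q=22, val=21
  q=21, val=22

Final answer: 21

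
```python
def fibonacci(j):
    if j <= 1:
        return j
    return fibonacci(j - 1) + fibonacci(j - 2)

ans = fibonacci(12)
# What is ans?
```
Call trace (a repeated sub-call is expanded the first time; later identical calls just restate its return value):
fibonacci(j=12)
  fibonacci(j=11)
    fibonacci(j=10)
      fibonacci(j=9)
        fibonacci(j=8)
          fibonacci(j=7)
            fibonacci(j=6)
              fibonacci(j=5)
                fibonacci(j=4)
                  fibonacci(j=3)
                    fibonacci(j=2)
                      fibonacci(j=1)
                      -> return 1
                      fibonacci(j=0)
                      -> return 0
                    -> return 1
                    fibonacci(j=1)
                    -> return 1
                  -> return 2
                  fibonacci(j=2) -> return 1  (same call as traced above)
                -> return 3
                fibonacci(j=3) -> return 2  (same call as traced above)
              -> return 5
              fibonacci(j=4) -> return 3  (same call as traced above)
            -> return 8
            fibonacci(j=5) -> return 5  (same call as traced above)
          -> return 13
          fibonacci(j=6) -> return 8  (same call as traced above)
        -> return 21
        fibonacci(j=7) -> return 13  (same call as traced above)
      -> return 34
      fibonacci(j=8) -> return 21  (same call as traced above)
    -> return 55
    fibonacci(j=9) -> return 34  (same call as traced above)
  -> return 89
  fibonacci(j=10) -> return 55  (same call as traced above)
-> return 144

Final answer: 144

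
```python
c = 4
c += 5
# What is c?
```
Trace:
  c=4
  c=9

Final answer: 9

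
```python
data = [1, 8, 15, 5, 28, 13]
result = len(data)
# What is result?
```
Trace:
  data=[1, 8, 15, 5, 28, 13]
  data=[1, 8, 15, 5, 28, 13], result=6

Final answer: 6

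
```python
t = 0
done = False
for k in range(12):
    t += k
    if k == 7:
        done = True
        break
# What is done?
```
Trace:
  t=0
  t=0, done=False
  t=0, done=False, k=0
  t=1, done=False, k=1
  t=3, done=False, k=2
  t=6, done=False, k=3
  t=10, done=False, k=4
  t=15, done=False, k=5
  t=21, done=False, k=6
  t=28, done=True, k=7

Final answer: True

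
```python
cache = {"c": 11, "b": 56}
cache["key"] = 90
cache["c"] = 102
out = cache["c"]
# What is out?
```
Trace:
  cache={'c': 11, 'b': 56}
  cache={'c': 11, 'b': 56, 'key': 90}
  cache={'c': 102, 'b': 56, 'key': 90}
  cache={'c': 102, 'b': 56, 'key': 90}, out=102

Final answer: 102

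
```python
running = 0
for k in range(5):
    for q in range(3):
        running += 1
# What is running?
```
Trace:
  running=0
  running=1, k=0, q=0
  running=2, k=0, q=1
  running=3, k=0, q=2
  running=4, k=1, q=0
  running=5, k=1, q=1
  running=6, k=1, q=2
  running=7, k=2, q=0
  running=8, k=2, q=1
  running=9, k=2, q=2
  running=10, k=3, q=0
  running=11, k=3, q=1
  running=12, k=3, q=2
  running=13, k=4, q=0
  running=14, k=4, q=1
  running=15, k=4, q=2

Final answer: 15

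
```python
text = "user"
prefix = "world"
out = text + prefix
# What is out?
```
Trace:
  text='user'
  text='user', prefix='world'
  text='user', prefix='world', out='userworld'

Final answer: 'userworld'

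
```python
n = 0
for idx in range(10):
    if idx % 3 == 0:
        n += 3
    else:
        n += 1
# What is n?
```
Trace:
  n=0
  n=3, idx=0
  n=4, idx=1
  n=5, idx=2
  n=8, idx=3
  n=9, idx=4
  n=10, idx=5
  n=13, idx=6
  n=14, idx=7
  n=15, idx=8
  n=18, idx=9

Final answer: 18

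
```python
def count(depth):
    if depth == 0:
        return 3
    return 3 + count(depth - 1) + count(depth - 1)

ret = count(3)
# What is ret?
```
Call trace (a repeated sub-call is expanded the first time; later identical calls just restate its return value):
count(depth=3)
  count(depth=2)
    count(depth=1)
      count(depth=0)
      -> return 3
      count(depth=0)
      -> return 3
    -> return 9
    count(depth=1) -> return 9  (same call as traced above)
  -> return 21
  count(depth=2) -> return 21  (same call as traced above)
-> return 45

Final answer: 45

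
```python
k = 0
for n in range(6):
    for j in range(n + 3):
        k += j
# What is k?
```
Trace:
  k=0
  k=0, n=0, j=0
  k=1, n=0, j=1
  k=3, n=0, j=2
  k=3, n=1, j=0
  k=4, n=1, j=1
  k=6, n=1, j=2
  k=9, n=1, j=3
  k=9, n=2, j=0
  k=10, n=2, j=1
  k=12, n=2, j=2
  k=15, n=2, j=3
  k=19, n=2, j=4
  k=19, n=3, j=0
  k=20, n=3, j=1
  k=22, n=3, j=2
  k=25, n=3, j=3
  k=29, n=3, j=4
  k=34, n=3, j=5
  k=34, n=4, j=0
  k=35, n=4, j=1
  k=37, n=4, j=2
  k=40, n=4, j=3
  k=44, n=4, j=4
  k=49, n=4, j=5
  k=55, n=4, j=6
  k=55, n=5, j=0
  k=56, n=5, j=1
  k=58, n=5, j=2
  k=61, n=5, j=3
  k=65, n=5, j=4
  k=70, n=5, j=5
  k=76, n=5, j=6
  k=83, n=5, j=7

Final answer: 83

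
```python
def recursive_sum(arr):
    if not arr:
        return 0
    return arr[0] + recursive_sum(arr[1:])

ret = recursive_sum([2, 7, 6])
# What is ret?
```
Call trace:
recursive_sum(arr=[2, 7, 6])
  recursive_sum(arr=[7, 6])
    recursive_sum(arr=[6])
      recursive_sum(arr=[])
      -> return 0
    -> return 6
  -> return 13
-> return 15

Final answer: 15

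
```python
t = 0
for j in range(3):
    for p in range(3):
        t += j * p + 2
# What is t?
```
Trace:
  t=0
  t=2, j=0, p=0
  t=4, j=0, p=1
  t=6, j=0, p=2
  t=8, j=1, p=0
  t=11, j=1, p=1
  t=15, j=1, p=2
  t=17, j=2, p=0
  t=21, j=2, p=1
  t=27, j=2, p=2

Final answer: 27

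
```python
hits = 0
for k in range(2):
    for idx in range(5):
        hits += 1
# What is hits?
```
Trace:
  hits=0
  hits=1, k=0, idx=0
  hits=2, k=0, idx=1
  hits=3, k=0, idx=2
  hits=4, k=0, idx=3
  hits=5, k=0, idx=4
  hits=6, k=1, idx=0
  hits=7, k=1, idx=1
  hits=8, k=1, idx=2
  hits=9, k=1, idx=3
  hits=10, k=1, idx=4

Final answer: 10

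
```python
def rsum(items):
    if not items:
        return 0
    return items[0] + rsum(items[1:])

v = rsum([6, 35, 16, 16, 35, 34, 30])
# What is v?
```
Call trace:
rsum(items=[6, 35, 16, 16, 35, 34, 30])
  rsum(items=[35, 16, 16, 35, 34, 30])
    rsum(items=[16, 16, 35, 34, 30])
      rsum(items=[16, 35, 34, 30])
        rsum(items=[35, 34, 30])
          rsum(items=[34, 30])
            rsum(items=[30])
              rsum(items=[])
              -> return 0
            -> return 30
          -> return 64
        -> return 99
      -> return 115
    -> return 131
  -> return 166
-> return 172

Final answer: 172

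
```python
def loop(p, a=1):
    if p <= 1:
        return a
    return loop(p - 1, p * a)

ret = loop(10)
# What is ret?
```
Call trace:
loop(p=10, a=1)
  loop(p=9, a=10)
    loop(p=8, a=90)
      loop(p=7, a=720)
        loop(p=6, a=5040)
          loop(p=5, a=30240)
            loop(p=4, a=151200)
              loop(p=3, a=604800)
                loop(p=2, a=1814400)
                  loop(p=1, a=3628800)
                  -> return 3628800
                -> return 3628800
              -> return 3628800
            -> return 3628800
          -> return 3628800
        -> return 3628800
      -> return 3628800
    -> return 3628800
  -> return 3628800
-> return 3628800

Final answer: 3628800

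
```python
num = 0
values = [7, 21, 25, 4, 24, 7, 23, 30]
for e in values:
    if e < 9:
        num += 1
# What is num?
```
Trace:
  num=0
  num=1, e=7
  num=1, e=21
  num=1, e=25
  num=2, e=4
  num=2, e=24
  num=3, e=7
  num=3, e=23
  num=3, e=30

Final answer: 3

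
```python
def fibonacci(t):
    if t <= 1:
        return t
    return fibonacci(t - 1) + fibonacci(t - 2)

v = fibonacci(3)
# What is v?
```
Call trace:
fibonacci(t=3)
  fibonacci(t=2)
    fibonacci(t=1)
    -> return 1
    fibonacci(t=0)
    -> return 0
  -> return 1
  fibonacci(t=1)
  -> return 1
-> return 2

Final answer: 2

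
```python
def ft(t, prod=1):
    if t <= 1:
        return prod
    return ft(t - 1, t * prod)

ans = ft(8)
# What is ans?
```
Call trace:
ft(t=8, prod=1)
  ft(t=7, prod=8)
    ft(t=6, prod=56)
      ft(t=5, prod=336)
        ft(t=4, prod=1680)
          ft(t=3, prod=6720)
            ft(t=2, prod=20160)
              ft(t=1, prod=40320)
              -> return 40320
            -> return 40320
          -> return 40320
        -> return 40320
      -> return 40320
    -> return 40320
  -> return 40320
-> return 40320

Final answer: 40320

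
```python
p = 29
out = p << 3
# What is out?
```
Trace:
  p=29
  p=29, out=232

Final answer: 232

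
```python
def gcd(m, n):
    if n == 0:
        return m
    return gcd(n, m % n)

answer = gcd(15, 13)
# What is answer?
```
Call trace:
gcd(m=15, n=13)
  gcd(m=13, n=2)
    gcd(m=2, n=1)
      gcd(m=1, n=0)
      -> return 1
    -> return 1
  -> return 1
-> return 1

Final answer: 1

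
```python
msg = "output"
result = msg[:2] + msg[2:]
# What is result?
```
Trace:
  msg='output'
  msg='output', result='output'

Final answer: 'output'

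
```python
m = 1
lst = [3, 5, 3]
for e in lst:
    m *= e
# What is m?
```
Trace:
  m=1
  m=3, e=3
  m=15, e=5
  m=45, e=3

Final answer: 45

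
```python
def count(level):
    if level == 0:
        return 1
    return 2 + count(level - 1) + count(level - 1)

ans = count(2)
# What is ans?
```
Call trace (a repeated sub-call is expanded the first time; later identical calls just restate its return value):
count(level=2)
  count(level=1)
    count(level=0)
    -> return 1
    count(level=0)
    -> return 1
  -> return 4
  count(level=1) -> return 4  (same call as traced above)
-> return 10

Final answer: 10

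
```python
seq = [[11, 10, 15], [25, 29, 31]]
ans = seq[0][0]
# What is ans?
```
Trace:
  seq=[[11, 10, 15], [25, 29, 31]]
  seq=[[11, 10, 15], [25, 29, 31]], ans=11

Final answer: 11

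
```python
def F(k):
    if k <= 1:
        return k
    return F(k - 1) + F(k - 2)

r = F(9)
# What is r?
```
Call trace (a repeated sub-call is expanded the first time; later identical calls just restate its return value):
F(k=9)
  F(k=8)
    F(k=7)
      F(k=6)
        F(k=5)
          F(k=4)
            F(k=3)
              F(k=2)
                F(k=1)
                -> return 1
                F(k=0)
                -> return 0
              -> return 1
              F(k=1)
              -> return 1
            -> return 2
            F(k=2) -> return 1  (same call as traced above)
          -> return 3
          F(k=3) -> return 2  (same call as traced above)
        -> return 5
        F(k=4) -> return 3  (same call as traced above)
      -> return 8
      F(k=5) -> return 5  (same call as traced above)
    -> return 13
    F(k=6) -> return 8  (same call as traced above)
  -> return 21
  F(k=7) -> return 13  (same call as traced above)
-> return 34

Final answer: 34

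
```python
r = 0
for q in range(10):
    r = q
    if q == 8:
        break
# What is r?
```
Trace:
  r=0
  r=0, q=0
  r=1, q=1
  r=2, q=2
  r=3, q=3
  r=4, q=4
  r=5, q=5
  r=6, q=6
  r=7, q=7
  r=8, q=8

Final answer: 8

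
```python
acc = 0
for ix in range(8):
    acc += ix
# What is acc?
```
Trace:
  acc=0
  acc=0, ix=0
  acc=1, ix=1
  acc=3, ix=2
  acc=6, ix=3
  acc=10, ix=4
  acc=15, ix=5
  acc=21, ix=6
  acc=28, ix=7

Final answer: 28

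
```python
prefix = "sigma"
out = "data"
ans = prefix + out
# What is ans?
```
Trace:
  prefix='sigma'
  prefix='sigma', out='data'
  prefix='sigma', out='data', ans='sigmadata'

Final answer: 'sigmadata'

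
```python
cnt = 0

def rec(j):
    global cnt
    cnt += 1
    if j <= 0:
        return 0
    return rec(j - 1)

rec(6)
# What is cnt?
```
Call trace:
rec(j=6)
  rec(j=5)
    rec(j=4)
      rec(j=3)
        rec(j=2)
          rec(j=1)
            rec(j=0)
            -> return 0
          -> return 0
        -> return 0
      -> return 0
    -> return 0
  -> return 0
-> return 0

cnt is incremented once per call. rec is entered once for each j = 6, 5, 4, 3, 2, 1, 0 (the j <= 0 call returns without recursing), i.e. 6 + 1 calls.
cnt = 7

Final answer: 7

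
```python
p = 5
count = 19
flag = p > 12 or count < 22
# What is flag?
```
Trace:
  p=5
  p=5, count=19
  p=5, count=19, flag=True

Final answer: True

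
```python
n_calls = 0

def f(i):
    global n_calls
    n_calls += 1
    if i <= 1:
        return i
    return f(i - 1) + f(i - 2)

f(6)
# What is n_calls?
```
Call trace (a repeated sub-call is expanded the first time; later identical calls just restate its return value):
f(i=6)
  f(i=5)
    f(i=4)
      f(i=3)
        f(i=2)
          f(i=1)
          -> return 1
          f(i=0)
          -> return 0
        -> return 1
        f(i=1)
        -> return 1
      -> return 2
      f(i=2) -> return 1  (same call as traced above)
    -> return 3
    f(i=3) -> return 2  (same call as traced above)
  -> return 5
  f(i=4) -> return 3  (same call as traced above)
-> return 8

n_calls is incremented once per call, so count the calls in each subtree. Let C(i) = number of calls made by f(i).
C(0) = C(1) = 1 (base case, no recursion); C(i) = 1 + C(i - 1) + C(i - 2) otherwise.
C(2) = 1 + C(1) + C(0) = 1 + 1 + 1 = 3
C(3) = 1 + C(2) + C(1) = 1 + 3 + 1 = 5
C(4) = 1 + C(3) + C(2) = 1 + 5 + 3 = 9
C(5) = 1 + C(4) + C(3) = 1 + 9 + 5 = 15
C(6) = 1 + C(5) + C(4) = 1 + 15 + 9 = 25
n_calls = C(6) = 25

Final answer: 25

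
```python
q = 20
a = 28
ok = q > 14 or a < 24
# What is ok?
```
Trace:
  q=20
  q=20, a=28
  q=20, a=28, ok=True

Final answer: True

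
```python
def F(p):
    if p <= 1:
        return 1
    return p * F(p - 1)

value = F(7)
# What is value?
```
Call trace:
F(p=7)
  F(p=6)
    F(p=5)
      F(p=4)
        F(p=3)
          F(p=2)
            F(p=1)
            -> return 1
          -> return 2
        -> return 6
      -> return 24
    -> return 120
  -> return 720
-> return 5040

Final answer: 5040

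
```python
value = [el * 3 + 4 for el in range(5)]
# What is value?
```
Trace:
  el=0
  el=1
  el=2
  el=3
  el=4
  value=[4, 7, 10, 13, 16]

Final answer: [4, 7, 10, 13, 16]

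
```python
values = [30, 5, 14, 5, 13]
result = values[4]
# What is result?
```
Trace:
  values=[30, 5, 14, 5, 13]
  values=[30, 5, 14, 5, 13], result=13

Final answer: 13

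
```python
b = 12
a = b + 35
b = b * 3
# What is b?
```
Trace:
  b=12
  b=12, a=47
  b=36, a=47

Final answer: 36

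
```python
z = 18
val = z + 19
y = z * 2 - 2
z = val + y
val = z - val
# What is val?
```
Trace:
  z=18
  z=18, val=37
  z=18, val=37, y=34
  z=71, val=37, y=34
  z=71, val=34, y=34

Final answer: 34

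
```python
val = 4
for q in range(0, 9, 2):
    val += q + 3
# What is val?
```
Trace:
  val=4
  val=7, q=0
  val=12, q=2
  val=19, q=4
  val=28, q=6
  val=39, q=8

Final answer: 39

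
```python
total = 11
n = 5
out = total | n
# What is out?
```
Trace:
  total=11
  total=11, n=5
  total=11, n=5, out=15

Final answer: 15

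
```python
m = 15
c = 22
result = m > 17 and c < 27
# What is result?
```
Trace:
  m=15
  m=15, c=22
  m=15, c=22, result=False

Final answer: False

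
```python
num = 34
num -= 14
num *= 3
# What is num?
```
Trace:
  num=34
  num=20
  num=60

Final answer: 60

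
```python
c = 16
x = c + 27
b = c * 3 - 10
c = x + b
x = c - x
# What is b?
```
Trace:
  c=16
  c=16, x=43
  c=16, x=43, b=38
  c=81, x=43, b=38
  c=81, x=38, b=38

Final answer: 38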